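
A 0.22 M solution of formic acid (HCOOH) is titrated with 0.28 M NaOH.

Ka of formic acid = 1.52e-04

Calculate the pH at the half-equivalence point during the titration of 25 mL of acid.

At half-equivalence [HA] = [A⁻], so Henderson-Hasselbalch gives pH = pKa = -log(1.52e-04) = 3.82.

pH = pKa = 3.82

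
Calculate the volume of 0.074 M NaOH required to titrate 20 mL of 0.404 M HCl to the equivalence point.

At equivalence: moles acid = moles base. moles HCl = 0.404 × 20/1000 = 0.00808 mol. V_base = moles / 0.074 × 1000 = 109.2 mL.

V_{base} = 109.2 mL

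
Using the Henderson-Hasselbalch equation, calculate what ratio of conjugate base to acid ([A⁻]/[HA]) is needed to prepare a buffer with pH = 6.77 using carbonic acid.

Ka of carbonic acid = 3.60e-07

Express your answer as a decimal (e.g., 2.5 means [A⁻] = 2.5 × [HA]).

pKa = -log(3.60e-07) = 6.4437. pH = pKa + log([A⁻]/[HA]), so log([A⁻]/[HA]) = pH − pKa = 6.77 − 6.4437 = 0.3263. [A⁻]/[HA] = 10^(0.3263) = 2.12

[A⁻]/[HA] = 2.12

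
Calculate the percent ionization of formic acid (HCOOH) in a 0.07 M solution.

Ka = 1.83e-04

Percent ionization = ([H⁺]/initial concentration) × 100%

Using Ka equilibrium: x² + Ka×x - Ka×C = 0. Solving: [H⁺] = 3.4888e-03. Percent = (3.4888e-03/0.07) × 100

Percent ionization = 4.98%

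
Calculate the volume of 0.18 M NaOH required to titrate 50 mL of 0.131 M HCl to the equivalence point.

At equivalence: moles acid = moles base. moles HCl = 0.131 × 50/1000 = 0.00655 mol. V_base = moles / 0.18 × 1000 = 36.4 mL.

V_{base} = 36.4 mL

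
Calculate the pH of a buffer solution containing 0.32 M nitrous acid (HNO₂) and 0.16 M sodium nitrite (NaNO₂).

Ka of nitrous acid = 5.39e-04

pKa = -log(5.39e-04) = 3.27. pH = pKa + log([A⁻]/[HA]) = 3.27 + log(0.16/0.32)

pH = 2.97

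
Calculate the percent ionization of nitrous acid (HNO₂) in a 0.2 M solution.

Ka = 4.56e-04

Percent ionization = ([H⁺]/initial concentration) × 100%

Using Ka equilibrium: x² + Ka×x - Ka×C = 0. Solving: [H⁺] = 9.3246e-03. Percent = (9.3246e-03/0.2) × 100

Percent ionization = 4.66%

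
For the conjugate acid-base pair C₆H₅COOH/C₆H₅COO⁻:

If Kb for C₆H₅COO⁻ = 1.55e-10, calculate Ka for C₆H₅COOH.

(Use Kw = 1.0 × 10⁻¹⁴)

For a conjugate pair Ka × Kb = Kw, so Ka = Kw/Kb = 1.0 × 10⁻¹⁴ / 1.55e-10 = 6.45e-05.

K_a = 6.45e-05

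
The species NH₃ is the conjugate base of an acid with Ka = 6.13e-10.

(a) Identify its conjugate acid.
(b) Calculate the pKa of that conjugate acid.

(a) The conjugate acid is formed by adding one H⁺ to NH₃, giving NH₄⁺. (b) pKa = -log(Ka) = -log(6.13e-10) = 9.21.

Conjugate acid: NH₄⁺; pK_a = 9.21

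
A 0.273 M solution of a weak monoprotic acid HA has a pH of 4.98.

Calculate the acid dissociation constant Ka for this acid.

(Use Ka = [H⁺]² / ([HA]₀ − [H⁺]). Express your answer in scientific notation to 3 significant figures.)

[H⁺] = 10^(−pH) = 10^(−4.98) = 1.047e-05 M. For HA ⇌ H⁺ + A⁻, Ka = [H⁺][A⁻]/[HA] = [H⁺]² / ([HA]₀ − [H⁺]) = (1.047e-05)² / (0.273 − 1.047e-05) = 4.02e-10.

K_a = 4.02e-10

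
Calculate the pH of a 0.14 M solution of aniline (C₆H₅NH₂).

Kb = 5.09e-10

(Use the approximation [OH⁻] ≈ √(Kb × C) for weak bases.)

[OH⁻] = √(Kb × C) = √(5.09e-10 × 0.14) = 8.4416e-06. pOH = 5.07, pH = 14 - pOH

pH = 8.93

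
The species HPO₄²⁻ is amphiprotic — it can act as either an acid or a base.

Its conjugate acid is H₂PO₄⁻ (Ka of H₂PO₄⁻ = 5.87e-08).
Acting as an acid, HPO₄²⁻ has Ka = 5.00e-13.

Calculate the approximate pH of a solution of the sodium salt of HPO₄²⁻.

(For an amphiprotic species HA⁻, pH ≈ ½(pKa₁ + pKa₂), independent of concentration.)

pKa₁ = -log(5.87e-08) = 7.23; pKa₂ = -log(5.00e-13) = 12.30. For an amphiprotic species, pH ≈ ½(pKa₁ + pKa₂) = ½(7.23 + 12.30) = 9.77.

pH = 9.77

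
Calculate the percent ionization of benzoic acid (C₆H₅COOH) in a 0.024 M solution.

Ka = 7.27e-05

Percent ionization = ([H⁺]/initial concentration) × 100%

Using Ka equilibrium: x² + Ka×x - Ka×C = 0. Solving: [H⁺] = 1.2851e-03. Percent = (1.2851e-03/0.024) × 100

Percent ionization = 5.35%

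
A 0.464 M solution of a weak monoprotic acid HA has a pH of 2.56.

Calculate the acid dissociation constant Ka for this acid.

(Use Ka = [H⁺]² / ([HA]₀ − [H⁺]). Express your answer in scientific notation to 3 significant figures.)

[H⁺] = 10^(−pH) = 10^(−2.56) = 2.754e-03 M. For HA ⇌ H⁺ + A⁻, Ka = [H⁺][A⁻]/[HA] = [H⁺]² / ([HA]₀ − [H⁺]) = (2.754e-03)² / (0.464 − 2.754e-03) = 1.64e-05.

K_a = 1.64e-05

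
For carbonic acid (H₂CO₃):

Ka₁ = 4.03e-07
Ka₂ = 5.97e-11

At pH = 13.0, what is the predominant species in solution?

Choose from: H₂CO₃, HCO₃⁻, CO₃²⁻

pKa₁ = 6.39, pKa₂ = 10.22. For a polyprotic acid the predominant species crosses at each pKa: below pKa_n the protonated form dominates, above it the deprotonated form does. At pH = 13.0, the predominant species is CO₃²⁻.

CO₃²⁻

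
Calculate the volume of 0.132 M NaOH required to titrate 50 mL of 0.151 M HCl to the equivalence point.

At equivalence: moles acid = moles base. moles HCl = 0.151 × 50/1000 = 0.00755 mol. V_base = moles / 0.132 × 1000 = 57.2 mL.

V_{base} = 57.2 mL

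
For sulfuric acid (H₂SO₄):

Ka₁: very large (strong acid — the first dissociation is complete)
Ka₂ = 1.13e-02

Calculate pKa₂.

pKa₂ = -log(Ka₂) = -log(1.13e-02) = 1.95.

pK_{a2} = 1.95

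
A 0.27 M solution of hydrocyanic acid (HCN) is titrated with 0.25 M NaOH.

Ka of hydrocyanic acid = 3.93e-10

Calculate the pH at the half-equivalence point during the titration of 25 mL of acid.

At half-equivalence [HA] = [A⁻], so Henderson-Hasselbalch gives pH = pKa = -log(3.93e-10) = 9.41.

pH = pKa = 9.41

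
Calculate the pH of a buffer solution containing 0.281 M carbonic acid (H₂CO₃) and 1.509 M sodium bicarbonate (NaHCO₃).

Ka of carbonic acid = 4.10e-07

pKa = -log(4.10e-07) = 6.39. pH = pKa + log([A⁻]/[HA]) = 6.39 + log(1.509/0.281)

pH = 7.12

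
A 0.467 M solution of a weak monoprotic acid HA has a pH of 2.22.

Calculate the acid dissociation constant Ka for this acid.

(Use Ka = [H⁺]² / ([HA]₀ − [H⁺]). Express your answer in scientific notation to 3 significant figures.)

[H⁺] = 10^(−pH) = 10^(−2.22) = 6.026e-03 M. For HA ⇌ H⁺ + A⁻, Ka = [H⁺][A⁻]/[HA] = [H⁺]² / ([HA]₀ − [H⁺]) = (6.026e-03)² / (0.467 − 6.026e-03) = 7.88e-05.

K_a = 7.88e-05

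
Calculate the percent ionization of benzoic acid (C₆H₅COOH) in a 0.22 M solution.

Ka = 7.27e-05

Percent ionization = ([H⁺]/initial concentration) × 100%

Using Ka equilibrium: x² + Ka×x - Ka×C = 0. Solving: [H⁺] = 3.9631e-03. Percent = (3.9631e-03/0.22) × 100

Percent ionization = 1.8%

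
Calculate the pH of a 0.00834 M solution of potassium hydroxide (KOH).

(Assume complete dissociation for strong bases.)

[OH⁻] = 0.00834 M for strong base. pOH = -log[OH⁻] = 2.08, pH = 14 - pOH

pH = 11.92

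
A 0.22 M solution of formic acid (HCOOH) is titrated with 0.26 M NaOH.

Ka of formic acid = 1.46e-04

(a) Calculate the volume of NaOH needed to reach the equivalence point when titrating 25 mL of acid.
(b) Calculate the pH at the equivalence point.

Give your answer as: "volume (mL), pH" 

moles acid = 0.22 × 25/1000 = 0.0055 mol; V_base = moles/0.26 × 1000 = 21.2 mL. At equivalence only the conjugate base is present: [A⁻] = 0.0055/0.046 = 1.1917e-01 M. Kb = Kw/Ka = 6.85e-11; [OH⁻] = √(Kb × [A⁻]) = 2.8569e-06; pOH = 5.54; pH = 14 - pOH = 8.46.

V = 21.2 mL, pH = 8.46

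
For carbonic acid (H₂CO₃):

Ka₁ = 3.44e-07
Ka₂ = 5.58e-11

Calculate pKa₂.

pKa₂ = -log(Ka₂) = -log(5.58e-11) = 10.25.

pK_{a2} = 10.25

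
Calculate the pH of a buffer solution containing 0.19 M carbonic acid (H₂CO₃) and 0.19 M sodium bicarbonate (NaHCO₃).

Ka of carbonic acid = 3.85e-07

pKa = -log(3.85e-07) = 6.41. pH = pKa + log([A⁻]/[HA]) = 6.41 + log(0.19/0.19)

pH = 6.41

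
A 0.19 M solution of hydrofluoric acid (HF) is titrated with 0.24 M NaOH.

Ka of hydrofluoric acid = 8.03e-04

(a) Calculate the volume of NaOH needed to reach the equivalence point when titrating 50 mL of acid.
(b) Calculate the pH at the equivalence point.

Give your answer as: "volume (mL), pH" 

moles acid = 0.19 × 50/1000 = 0.0095 mol; V_base = moles/0.24 × 1000 = 39.6 mL. At equivalence only the conjugate base is present: [A⁻] = 0.0095/0.090 = 1.0605e-01 M. Kb = Kw/Ka = 1.25e-11; [OH⁻] = √(Kb × [A⁻]) = 1.1492e-06; pOH = 5.94; pH = 14 - pOH = 8.06.

V = 39.6 mL, pH = 8.06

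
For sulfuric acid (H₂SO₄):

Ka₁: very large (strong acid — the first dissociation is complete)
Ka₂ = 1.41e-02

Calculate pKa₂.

pKa₂ = -log(Ka₂) = -log(1.41e-02) = 1.85.

pK_{a2} = 1.85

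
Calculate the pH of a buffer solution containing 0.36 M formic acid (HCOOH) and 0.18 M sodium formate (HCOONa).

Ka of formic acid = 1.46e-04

pKa = -log(1.46e-04) = 3.84. pH = pKa + log([A⁻]/[HA]) = 3.84 + log(0.18/0.36)

pH = 3.53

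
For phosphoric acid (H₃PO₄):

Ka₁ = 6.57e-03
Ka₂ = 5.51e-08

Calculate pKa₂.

pKa₂ = -log(Ka₂) = -log(5.51e-08) = 7.26.

pK_{a2} = 7.26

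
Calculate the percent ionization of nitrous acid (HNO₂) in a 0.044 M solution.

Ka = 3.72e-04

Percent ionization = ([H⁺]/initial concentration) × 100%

Using Ka equilibrium: x² + Ka×x - Ka×C = 0. Solving: [H⁺] = 3.8640e-03. Percent = (3.8640e-03/0.044) × 100

Percent ionization = 8.78%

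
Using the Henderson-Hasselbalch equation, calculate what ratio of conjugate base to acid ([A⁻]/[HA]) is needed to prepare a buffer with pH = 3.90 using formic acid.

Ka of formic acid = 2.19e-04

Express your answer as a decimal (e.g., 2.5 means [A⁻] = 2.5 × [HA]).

pKa = -log(2.19e-04) = 3.6596. pH = pKa + log([A⁻]/[HA]), so log([A⁻]/[HA]) = pH − pKa = 3.90 − 3.6596 = 0.2404. [A⁻]/[HA] = 10^(0.2404) = 1.74

[A⁻]/[HA] = 1.74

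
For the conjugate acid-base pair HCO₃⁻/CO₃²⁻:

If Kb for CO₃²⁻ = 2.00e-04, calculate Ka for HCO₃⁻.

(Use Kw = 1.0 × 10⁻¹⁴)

For a conjugate pair Ka × Kb = Kw, so Ka = Kw/Kb = 1.0 × 10⁻¹⁴ / 2.00e-04 = 5.00e-11.

K_a = 5.00e-11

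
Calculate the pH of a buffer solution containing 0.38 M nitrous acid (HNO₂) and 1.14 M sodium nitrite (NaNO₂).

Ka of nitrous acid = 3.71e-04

pKa = -log(3.71e-04) = 3.43. pH = pKa + log([A⁻]/[HA]) = 3.43 + log(1.14/0.38)

pH = 3.91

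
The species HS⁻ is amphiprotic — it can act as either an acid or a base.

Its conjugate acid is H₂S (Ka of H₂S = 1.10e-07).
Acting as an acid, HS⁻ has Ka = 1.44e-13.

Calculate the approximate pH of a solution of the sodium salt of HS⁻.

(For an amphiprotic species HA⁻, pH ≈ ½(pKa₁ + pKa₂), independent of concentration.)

pKa₁ = -log(1.10e-07) = 6.96; pKa₂ = -log(1.44e-13) = 12.84. For an amphiprotic species, pH ≈ ½(pKa₁ + pKa₂) = ½(6.96 + 12.84) = 9.90.

pH = 9.90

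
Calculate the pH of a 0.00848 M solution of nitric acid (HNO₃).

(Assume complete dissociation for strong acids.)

[H⁺] = 0.00848 M for strong acid. pH = -log[H⁺] = -log(0.00848)

pH = 2.07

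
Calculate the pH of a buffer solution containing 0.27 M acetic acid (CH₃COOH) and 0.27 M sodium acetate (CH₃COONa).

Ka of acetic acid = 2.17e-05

pKa = -log(2.17e-05) = 4.66. pH = pKa + log([A⁻]/[HA]) = 4.66 + log(0.27/0.27)

pH = 4.66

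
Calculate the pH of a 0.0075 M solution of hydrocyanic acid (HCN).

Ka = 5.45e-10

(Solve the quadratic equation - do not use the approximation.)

x² + Ka×x - Ka×C = 0. Using quadratic formula: [H⁺] = 2.0215e-06

pH = 5.69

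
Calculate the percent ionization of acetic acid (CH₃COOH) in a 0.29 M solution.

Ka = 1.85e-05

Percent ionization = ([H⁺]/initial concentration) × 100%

Using Ka equilibrium: x² + Ka×x - Ka×C = 0. Solving: [H⁺] = 2.3070e-03. Percent = (2.3070e-03/0.29) × 100

Percent ionization = 0.796%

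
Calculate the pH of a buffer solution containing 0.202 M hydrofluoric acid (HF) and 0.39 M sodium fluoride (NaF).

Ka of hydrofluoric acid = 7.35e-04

pKa = -log(7.35e-04) = 3.13. pH = pKa + log([A⁻]/[HA]) = 3.13 + log(0.39/0.202)

pH = 3.42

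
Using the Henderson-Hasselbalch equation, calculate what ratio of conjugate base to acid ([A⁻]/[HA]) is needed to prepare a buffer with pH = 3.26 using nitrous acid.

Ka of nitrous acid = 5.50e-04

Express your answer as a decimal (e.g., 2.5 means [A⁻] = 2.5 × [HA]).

pKa = -log(5.50e-04) = 3.2596. pH = pKa + log([A⁻]/[HA]), so log([A⁻]/[HA]) = pH − pKa = 3.26 − 3.2596 = 0.0004. [A⁻]/[HA] = 10^(0.0004) = 1.00

[A⁻]/[HA] = 1.00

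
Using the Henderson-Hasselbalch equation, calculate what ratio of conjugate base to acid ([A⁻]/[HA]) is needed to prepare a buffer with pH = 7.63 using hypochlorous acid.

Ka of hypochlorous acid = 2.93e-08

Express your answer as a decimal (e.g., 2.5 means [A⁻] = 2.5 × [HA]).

pKa = -log(2.93e-08) = 7.5331. pH = pKa + log([A⁻]/[HA]), so log([A⁻]/[HA]) = pH − pKa = 7.63 − 7.5331 = 0.0969. [A⁻]/[HA] = 10^(0.0969) = 1.25

[A⁻]/[HA] = 1.25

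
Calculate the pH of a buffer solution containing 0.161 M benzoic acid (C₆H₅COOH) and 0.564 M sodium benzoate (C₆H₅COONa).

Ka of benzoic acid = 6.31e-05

pKa = -log(6.31e-05) = 4.20. pH = pKa + log([A⁻]/[HA]) = 4.20 + log(0.564/0.161)

pH = 4.74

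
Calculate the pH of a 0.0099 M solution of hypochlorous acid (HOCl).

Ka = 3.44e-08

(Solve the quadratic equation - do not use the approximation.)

x² + Ka×x - Ka×C = 0. Using quadratic formula: [H⁺] = 1.8437e-05

pH = 4.73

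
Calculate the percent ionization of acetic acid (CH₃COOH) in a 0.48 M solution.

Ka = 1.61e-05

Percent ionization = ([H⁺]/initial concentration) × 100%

Using Ka equilibrium: x² + Ka×x - Ka×C = 0. Solving: [H⁺] = 2.7719e-03. Percent = (2.7719e-03/0.48) × 100

Percent ionization = 0.577%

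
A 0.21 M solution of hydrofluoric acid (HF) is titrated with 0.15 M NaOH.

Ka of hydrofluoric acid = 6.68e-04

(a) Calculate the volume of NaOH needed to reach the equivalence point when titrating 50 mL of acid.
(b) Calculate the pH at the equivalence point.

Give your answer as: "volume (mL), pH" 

moles acid = 0.21 × 50/1000 = 0.0105 mol; V_base = moles/0.15 × 1000 = 70.0 mL. At equivalence only the conjugate base is present: [A⁻] = 0.0105/0.120 = 8.7500e-02 M. Kb = Kw/Ka = 1.50e-11; [OH⁻] = √(Kb × [A⁻]) = 1.1445e-06; pOH = 5.94; pH = 14 - pOH = 8.06.

V = 70.0 mL, pH = 8.06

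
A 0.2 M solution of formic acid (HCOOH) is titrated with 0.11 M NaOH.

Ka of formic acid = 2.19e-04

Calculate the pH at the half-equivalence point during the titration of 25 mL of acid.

At half-equivalence [HA] = [A⁻], so Henderson-Hasselbalch gives pH = pKa = -log(2.19e-04) = 3.66.

pH = pKa = 3.66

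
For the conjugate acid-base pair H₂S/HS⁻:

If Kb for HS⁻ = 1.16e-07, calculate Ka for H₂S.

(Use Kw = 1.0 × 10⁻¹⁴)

For a conjugate pair Ka × Kb = Kw, so Ka = Kw/Kb = 1.0 × 10⁻¹⁴ / 1.16e-07 = 8.62e-08.

K_a = 8.62e-08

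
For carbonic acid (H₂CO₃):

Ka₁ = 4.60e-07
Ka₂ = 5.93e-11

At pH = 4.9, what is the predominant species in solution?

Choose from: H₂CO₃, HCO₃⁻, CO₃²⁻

pKa₁ = 6.34, pKa₂ = 10.23. For a polyprotic acid the predominant species crosses at each pKa: below pKa_n the protonated form dominates, above it the deprotonated form does. At pH = 4.9, the predominant species is H₂CO₃.

H₂CO₃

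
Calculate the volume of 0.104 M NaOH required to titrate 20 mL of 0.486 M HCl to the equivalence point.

At equivalence: moles acid = moles base. moles HCl = 0.486 × 20/1000 = 0.00972 mol. V_base = moles / 0.104 × 1000 = 93.5 mL.

V_{base} = 93.5 mL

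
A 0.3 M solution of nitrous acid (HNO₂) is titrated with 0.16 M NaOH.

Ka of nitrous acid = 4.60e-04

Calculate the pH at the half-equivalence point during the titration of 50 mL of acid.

At half-equivalence [HA] = [A⁻], so Henderson-Hasselbalch gives pH = pKa = -log(4.60e-04) = 3.34.

pH = pKa = 3.34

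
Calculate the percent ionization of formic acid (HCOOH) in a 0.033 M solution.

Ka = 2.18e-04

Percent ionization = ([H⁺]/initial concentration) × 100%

Using Ka equilibrium: x² + Ka×x - Ka×C = 0. Solving: [H⁺] = 2.5754e-03. Percent = (2.5754e-03/0.033) × 100

Percent ionization = 7.8%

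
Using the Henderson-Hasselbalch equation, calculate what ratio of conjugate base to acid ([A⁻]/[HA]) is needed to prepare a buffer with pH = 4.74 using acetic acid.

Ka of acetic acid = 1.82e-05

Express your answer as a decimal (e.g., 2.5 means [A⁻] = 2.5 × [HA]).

pKa = -log(1.82e-05) = 4.7399. pH = pKa + log([A⁻]/[HA]), so log([A⁻]/[HA]) = pH − pKa = 4.74 − 4.7399 = 0.0001. [A⁻]/[HA] = 10^(0.0001) = 1.00

[A⁻]/[HA] = 1.00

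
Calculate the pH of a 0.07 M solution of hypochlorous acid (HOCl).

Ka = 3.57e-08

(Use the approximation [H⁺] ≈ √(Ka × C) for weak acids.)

[H⁺] = √(Ka × C) = √(3.57e-08 × 0.07) = 4.9990e-05. pH = -log(4.9990e-05)

pH = 4.30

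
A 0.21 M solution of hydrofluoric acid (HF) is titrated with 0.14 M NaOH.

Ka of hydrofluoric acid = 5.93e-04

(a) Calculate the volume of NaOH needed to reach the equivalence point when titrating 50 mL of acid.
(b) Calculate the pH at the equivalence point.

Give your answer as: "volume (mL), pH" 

moles acid = 0.21 × 50/1000 = 0.0105 mol; V_base = moles/0.14 × 1000 = 75.0 mL. At equivalence only the conjugate base is present: [A⁻] = 0.0105/0.125 = 8.4000e-02 M. Kb = Kw/Ka = 1.69e-11; [OH⁻] = √(Kb × [A⁻]) = 1.1902e-06; pOH = 5.92; pH = 14 - pOH = 8.08.

V = 75.0 mL, pH = 8.08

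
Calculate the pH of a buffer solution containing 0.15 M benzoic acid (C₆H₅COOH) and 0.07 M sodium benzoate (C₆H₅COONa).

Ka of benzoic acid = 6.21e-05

pKa = -log(6.21e-05) = 4.21. pH = pKa + log([A⁻]/[HA]) = 4.21 + log(0.07/0.15)

pH = 3.88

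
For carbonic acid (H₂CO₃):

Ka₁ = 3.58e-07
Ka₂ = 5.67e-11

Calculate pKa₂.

pKa₂ = -log(Ka₂) = -log(5.67e-11) = 10.25.

pK_{a2} = 10.25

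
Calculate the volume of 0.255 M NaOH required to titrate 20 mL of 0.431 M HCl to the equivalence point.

At equivalence: moles acid = moles base. moles HCl = 0.431 × 20/1000 = 0.00862 mol. V_base = moles / 0.255 × 1000 = 33.8 mL.

V_{base} = 33.8 mL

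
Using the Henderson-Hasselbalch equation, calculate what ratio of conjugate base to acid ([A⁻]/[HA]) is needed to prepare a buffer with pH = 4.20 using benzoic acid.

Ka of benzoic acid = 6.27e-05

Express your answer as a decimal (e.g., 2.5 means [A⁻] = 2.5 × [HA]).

pKa = -log(6.27e-05) = 4.2027. pH = pKa + log([A⁻]/[HA]), so log([A⁻]/[HA]) = pH − pKa = 4.20 − 4.2027 = -0.0027. [A⁻]/[HA] = 10^(-0.0027) = 0.994

[A⁻]/[HA] = 0.994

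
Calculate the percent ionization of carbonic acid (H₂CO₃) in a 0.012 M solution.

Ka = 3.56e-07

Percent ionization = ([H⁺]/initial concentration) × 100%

Using Ka equilibrium: x² + Ka×x - Ka×C = 0. Solving: [H⁺] = 6.5183e-05. Percent = (6.5183e-05/0.012) × 100

Percent ionization = 0.543%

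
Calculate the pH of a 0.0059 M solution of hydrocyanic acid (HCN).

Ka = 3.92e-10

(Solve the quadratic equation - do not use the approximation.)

x² + Ka×x - Ka×C = 0. Using quadratic formula: [H⁺] = 1.5206e-06

pH = 5.82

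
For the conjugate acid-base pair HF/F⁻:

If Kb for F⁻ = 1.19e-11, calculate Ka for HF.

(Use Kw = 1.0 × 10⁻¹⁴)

For a conjugate pair Ka × Kb = Kw, so Ka = Kw/Kb = 1.0 × 10⁻¹⁴ / 1.19e-11 = 8.40e-04.

K_a = 8.40e-04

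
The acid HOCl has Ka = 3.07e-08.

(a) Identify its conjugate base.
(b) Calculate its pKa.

(a) The conjugate base is formed by removing one H⁺ from HOCl, giving OCl⁻. (b) pKa = -log(Ka) = -log(3.07e-08) = 7.51.

Conjugate base: OCl⁻; pK_a = 7.51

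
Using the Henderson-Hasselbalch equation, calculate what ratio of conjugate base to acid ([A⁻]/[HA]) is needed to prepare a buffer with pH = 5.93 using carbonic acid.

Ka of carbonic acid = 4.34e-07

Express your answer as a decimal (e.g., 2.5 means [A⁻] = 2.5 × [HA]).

pKa = -log(4.34e-07) = 6.3625. pH = pKa + log([A⁻]/[HA]), so log([A⁻]/[HA]) = pH − pKa = 5.93 − 6.3625 = -0.4325. [A⁻]/[HA] = 10^(-0.4325) = 0.369

[A⁻]/[HA] = 0.369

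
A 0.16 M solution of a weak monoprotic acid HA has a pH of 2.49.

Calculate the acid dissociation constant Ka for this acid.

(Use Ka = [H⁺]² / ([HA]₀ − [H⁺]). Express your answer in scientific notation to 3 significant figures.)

[H⁺] = 10^(−pH) = 10^(−2.49) = 3.236e-03 M. For HA ⇌ H⁺ + A⁻, Ka = [H⁺][A⁻]/[HA] = [H⁺]² / ([HA]₀ − [H⁺]) = (3.236e-03)² / (0.16 − 3.236e-03) = 6.68e-05.

K_a = 6.68e-05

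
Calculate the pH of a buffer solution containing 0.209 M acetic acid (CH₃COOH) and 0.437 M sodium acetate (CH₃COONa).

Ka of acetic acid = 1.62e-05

pKa = -log(1.62e-05) = 4.79. pH = pKa + log([A⁻]/[HA]) = 4.79 + log(0.437/0.209)

pH = 5.11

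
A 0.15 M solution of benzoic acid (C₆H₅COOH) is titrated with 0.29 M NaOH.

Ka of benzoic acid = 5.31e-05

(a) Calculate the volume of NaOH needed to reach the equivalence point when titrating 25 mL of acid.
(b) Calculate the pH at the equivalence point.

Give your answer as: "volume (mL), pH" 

moles acid = 0.15 × 25/1000 = 0.00375 mol; V_base = moles/0.29 × 1000 = 12.9 mL. At equivalence only the conjugate base is present: [A⁻] = 0.00375/0.038 = 9.8864e-02 M. Kb = Kw/Ka = 1.88e-10; [OH⁻] = √(Kb × [A⁻]) = 4.3149e-06; pOH = 5.37; pH = 14 - pOH = 8.63.

V = 12.9 mL, pH = 8.63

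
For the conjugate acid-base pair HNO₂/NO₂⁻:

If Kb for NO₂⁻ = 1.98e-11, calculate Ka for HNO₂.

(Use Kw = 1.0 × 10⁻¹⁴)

For a conjugate pair Ka × Kb = Kw, so Ka = Kw/Kb = 1.0 × 10⁻¹⁴ / 1.98e-11 = 5.05e-04.

K_a = 5.05e-04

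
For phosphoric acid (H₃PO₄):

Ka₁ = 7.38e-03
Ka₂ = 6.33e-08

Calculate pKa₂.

pKa₂ = -log(Ka₂) = -log(6.33e-08) = 7.20.

pK_{a2} = 7.20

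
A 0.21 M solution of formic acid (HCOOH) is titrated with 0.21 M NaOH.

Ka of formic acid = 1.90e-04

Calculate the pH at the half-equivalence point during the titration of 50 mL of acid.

At half-equivalence [HA] = [A⁻], so Henderson-Hasselbalch gives pH = pKa = -log(1.90e-04) = 3.72.

pH = pKa = 3.72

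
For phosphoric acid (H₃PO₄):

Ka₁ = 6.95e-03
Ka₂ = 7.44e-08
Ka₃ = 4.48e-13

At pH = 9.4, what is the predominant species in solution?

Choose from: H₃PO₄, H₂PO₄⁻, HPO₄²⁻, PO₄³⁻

pKa₁ = 2.16, pKa₂ = 7.13, pKa₃ = 12.35. For a polyprotic acid the predominant species crosses at each pKa: below pKa_n the protonated form dominates, above it the deprotonated form does. At pH = 9.4, the predominant species is HPO₄²⁻.

HPO₄²⁻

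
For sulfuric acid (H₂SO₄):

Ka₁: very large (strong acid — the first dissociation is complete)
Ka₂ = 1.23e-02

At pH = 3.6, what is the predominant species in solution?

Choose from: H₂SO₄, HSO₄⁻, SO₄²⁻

The first dissociation is complete, so H₂SO₄ itself is never the predominant species in water; pKa₂ = -log(1.23e-02) = 1.91. For a polyprotic acid the predominant species crosses at each pKa: below pKa_n the protonated form dominates, above it the deprotonated form does. At pH = 3.6, the predominant species is SO₄²⁻.

SO₄²⁻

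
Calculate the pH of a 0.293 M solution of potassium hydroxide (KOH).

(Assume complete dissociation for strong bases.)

[OH⁻] = 0.293 M for strong base. pOH = -log[OH⁻] = 0.53, pH = 14 - pOH

pH = 13.47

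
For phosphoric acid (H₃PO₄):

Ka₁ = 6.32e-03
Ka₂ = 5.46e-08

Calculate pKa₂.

pKa₂ = -log(Ka₂) = -log(5.46e-08) = 7.26.

pK_{a2} = 7.26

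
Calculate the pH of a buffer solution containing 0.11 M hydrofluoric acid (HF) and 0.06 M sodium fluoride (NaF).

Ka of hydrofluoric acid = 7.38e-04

pKa = -log(7.38e-04) = 3.13. pH = pKa + log([A⁻]/[HA]) = 3.13 + log(0.06/0.11)

pH = 2.87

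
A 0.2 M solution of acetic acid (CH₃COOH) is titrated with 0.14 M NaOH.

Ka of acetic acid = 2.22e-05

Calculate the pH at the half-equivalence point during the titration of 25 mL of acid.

At half-equivalence [HA] = [A⁻], so Henderson-Hasselbalch gives pH = pKa = -log(2.22e-05) = 4.65.

pH = pKa = 4.65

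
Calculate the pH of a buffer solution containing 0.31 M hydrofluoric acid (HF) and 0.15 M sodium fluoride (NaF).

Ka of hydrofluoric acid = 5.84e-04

pKa = -log(5.84e-04) = 3.23. pH = pKa + log([A⁻]/[HA]) = 3.23 + log(0.15/0.31)

pH = 2.92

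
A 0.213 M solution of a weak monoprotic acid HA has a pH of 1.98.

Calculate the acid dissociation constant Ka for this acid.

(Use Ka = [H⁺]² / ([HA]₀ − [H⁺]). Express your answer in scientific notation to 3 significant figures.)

[H⁺] = 10^(−pH) = 10^(−1.98) = 1.047e-02 M. For HA ⇌ H⁺ + A⁻, Ka = [H⁺][A⁻]/[HA] = [H⁺]² / ([HA]₀ − [H⁺]) = (1.047e-02)² / (0.213 − 1.047e-02) = 5.41e-04.

K_a = 5.41e-04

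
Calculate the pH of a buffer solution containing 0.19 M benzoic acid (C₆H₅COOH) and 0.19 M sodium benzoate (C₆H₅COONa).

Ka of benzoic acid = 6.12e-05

pKa = -log(6.12e-05) = 4.21. pH = pKa + log([A⁻]/[HA]) = 4.21 + log(0.19/0.19)

pH = 4.21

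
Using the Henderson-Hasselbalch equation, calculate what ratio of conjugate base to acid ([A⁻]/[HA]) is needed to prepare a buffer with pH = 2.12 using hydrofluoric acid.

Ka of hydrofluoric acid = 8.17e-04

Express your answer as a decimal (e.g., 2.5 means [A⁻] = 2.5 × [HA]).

pKa = -log(8.17e-04) = 3.0878. pH = pKa + log([A⁻]/[HA]), so log([A⁻]/[HA]) = pH − pKa = 2.12 − 3.0878 = -0.9678. [A⁻]/[HA] = 10^(-0.9678) = 0.108

[A⁻]/[HA] = 0.108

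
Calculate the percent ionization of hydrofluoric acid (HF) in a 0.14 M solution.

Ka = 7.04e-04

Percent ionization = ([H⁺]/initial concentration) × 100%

Using Ka equilibrium: x² + Ka×x - Ka×C = 0. Solving: [H⁺] = 9.5820e-03. Percent = (9.5820e-03/0.14) × 100

Percent ionization = 6.84%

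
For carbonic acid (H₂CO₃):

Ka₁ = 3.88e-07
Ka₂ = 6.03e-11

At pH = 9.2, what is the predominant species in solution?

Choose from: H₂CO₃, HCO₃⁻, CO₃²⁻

pKa₁ = 6.41, pKa₂ = 10.22. For a polyprotic acid the predominant species crosses at each pKa: below pKa_n the protonated form dominates, above it the deprotonated form does. At pH = 9.2, the predominant species is HCO₃⁻.

HCO₃⁻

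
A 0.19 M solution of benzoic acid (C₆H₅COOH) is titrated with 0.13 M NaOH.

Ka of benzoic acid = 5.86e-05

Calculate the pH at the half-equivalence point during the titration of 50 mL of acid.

At half-equivalence [HA] = [A⁻], so Henderson-Hasselbalch gives pH = pKa = -log(5.86e-05) = 4.23.

pH = pKa = 4.23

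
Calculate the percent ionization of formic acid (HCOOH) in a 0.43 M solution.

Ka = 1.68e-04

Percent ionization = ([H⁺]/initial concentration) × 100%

Using Ka equilibrium: x² + Ka×x - Ka×C = 0. Solving: [H⁺] = 8.4158e-03. Percent = (8.4158e-03/0.43) × 100

Percent ionization = 1.96%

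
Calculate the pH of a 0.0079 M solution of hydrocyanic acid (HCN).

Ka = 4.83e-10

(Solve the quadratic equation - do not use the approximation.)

x² + Ka×x - Ka×C = 0. Using quadratic formula: [H⁺] = 1.9531e-06

pH = 5.71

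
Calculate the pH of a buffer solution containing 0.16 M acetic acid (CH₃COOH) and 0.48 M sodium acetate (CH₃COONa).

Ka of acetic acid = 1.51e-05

pKa = -log(1.51e-05) = 4.82. pH = pKa + log([A⁻]/[HA]) = 4.82 + log(0.48/0.16)

pH = 5.30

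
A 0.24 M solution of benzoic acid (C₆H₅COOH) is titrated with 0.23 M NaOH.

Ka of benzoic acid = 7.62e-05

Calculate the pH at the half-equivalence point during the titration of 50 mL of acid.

At half-equivalence [HA] = [A⁻], so Henderson-Hasselbalch gives pH = pKa = -log(7.62e-05) = 4.12.

pH = pKa = 4.12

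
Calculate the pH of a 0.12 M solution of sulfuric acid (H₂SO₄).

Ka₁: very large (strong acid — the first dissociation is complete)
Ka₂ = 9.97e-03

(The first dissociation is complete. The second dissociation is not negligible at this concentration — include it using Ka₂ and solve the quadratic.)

First dissociation is complete: [H⁺]₀ = [HSO₄⁻]₀ = C = 0.12 M. Second dissociation HSO₄⁻ ⇌ H⁺ + SO₄²⁻: let x = [SO₄²⁻]. Ka₂ = (C + x)·x / (C − x) = 9.97e-03 → x² + (C + Ka₂)·x − Ka₂·C = 0 → x² + 0.12997·x − 1.196e-03 = 0. x = (−0.12997 + √(0.12997² + 4 × 1.196e-03)) / 2 = 8.6319e-03 M. [H⁺] = C + x = 0.12 + 8.6319e-03 = 1.2863e-01 M. pH = -log(1.2863e-01) = 0.89.

pH = 0.89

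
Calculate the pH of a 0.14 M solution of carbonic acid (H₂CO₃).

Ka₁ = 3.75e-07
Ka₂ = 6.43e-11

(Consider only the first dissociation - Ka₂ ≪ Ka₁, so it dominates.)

First dissociation dominates. From Ka₁ = [H⁺][HA⁻]/[H₂A], x² + Ka₁·x − Ka₁·C = 0 with C = 0.14 M and Ka₁ = 3.75e-07. Solving: [H⁺] = (−Ka₁ + √(Ka₁² + 4·Ka₁·C)) / 2 = 2.2894e-04 M. pH = -log(2.2894e-04) = 3.64.

pH = 3.64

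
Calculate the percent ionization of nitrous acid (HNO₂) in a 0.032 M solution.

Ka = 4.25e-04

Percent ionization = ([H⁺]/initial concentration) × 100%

Using Ka equilibrium: x² + Ka×x - Ka×C = 0. Solving: [H⁺] = 3.4814e-03. Percent = (3.4814e-03/0.032) × 100

Percent ionization = 10.9%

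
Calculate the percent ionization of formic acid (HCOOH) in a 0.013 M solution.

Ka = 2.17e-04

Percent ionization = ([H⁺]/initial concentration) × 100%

Using Ka equilibrium: x² + Ka×x - Ka×C = 0. Solving: [H⁺] = 1.5746e-03. Percent = (1.5746e-03/0.013) × 100

Percent ionization = 12.1%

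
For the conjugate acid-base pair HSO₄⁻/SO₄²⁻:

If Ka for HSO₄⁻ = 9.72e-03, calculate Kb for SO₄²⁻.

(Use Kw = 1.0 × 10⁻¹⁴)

For a conjugate pair Ka × Kb = Kw, so Kb = Kw/Ka = 1.0 × 10⁻¹⁴ / 9.72e-03 = 1.03e-12.

K_b = 1.03e-12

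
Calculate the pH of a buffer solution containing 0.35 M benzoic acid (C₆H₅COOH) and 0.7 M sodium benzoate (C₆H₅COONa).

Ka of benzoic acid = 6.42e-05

pKa = -log(6.42e-05) = 4.19. pH = pKa + log([A⁻]/[HA]) = 4.19 + log(0.7/0.35)

pH = 4.49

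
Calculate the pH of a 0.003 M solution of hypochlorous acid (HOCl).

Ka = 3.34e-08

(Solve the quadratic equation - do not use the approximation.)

x² + Ka×x - Ka×C = 0. Using quadratic formula: [H⁺] = 9.9933e-06

pH = 5.00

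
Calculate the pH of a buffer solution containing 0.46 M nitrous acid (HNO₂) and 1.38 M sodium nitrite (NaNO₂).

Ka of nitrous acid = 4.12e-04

pKa = -log(4.12e-04) = 3.39. pH = pKa + log([A⁻]/[HA]) = 3.39 + log(1.38/0.46)

pH = 3.86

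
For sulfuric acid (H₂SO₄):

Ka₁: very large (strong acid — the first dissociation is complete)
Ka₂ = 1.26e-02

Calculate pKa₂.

pKa₂ = -log(Ka₂) = -log(1.26e-02) = 1.90.

pK_{a2} = 1.90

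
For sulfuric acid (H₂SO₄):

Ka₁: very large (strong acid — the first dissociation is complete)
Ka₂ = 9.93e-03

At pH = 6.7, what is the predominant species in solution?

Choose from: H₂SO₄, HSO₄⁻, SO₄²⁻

The first dissociation is complete, so H₂SO₄ itself is never the predominant species in water; pKa₂ = -log(9.93e-03) = 2.00. For a polyprotic acid the predominant species crosses at each pKa: below pKa_n the protonated form dominates, above it the deprotonated form does. At pH = 6.7, the predominant species is SO₄²⁻.

SO₄²⁻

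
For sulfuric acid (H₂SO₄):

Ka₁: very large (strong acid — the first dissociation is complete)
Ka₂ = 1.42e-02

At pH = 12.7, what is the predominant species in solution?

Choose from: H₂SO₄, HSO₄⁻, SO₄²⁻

The first dissociation is complete, so H₂SO₄ itself is never the predominant species in water; pKa₂ = -log(1.42e-02) = 1.85. For a polyprotic acid the predominant species crosses at each pKa: below pKa_n the protonated form dominates, above it the deprotonated form does. At pH = 12.7, the predominant species is SO₄²⁻.

SO₄²⁻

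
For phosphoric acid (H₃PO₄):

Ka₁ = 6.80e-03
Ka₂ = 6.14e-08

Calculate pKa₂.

pKa₂ = -log(Ka₂) = -log(6.14e-08) = 7.21.

pK_{a2} = 7.21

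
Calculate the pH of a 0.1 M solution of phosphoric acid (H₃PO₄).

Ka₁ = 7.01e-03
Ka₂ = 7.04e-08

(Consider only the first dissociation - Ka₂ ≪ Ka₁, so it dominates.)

First dissociation dominates. From Ka₁ = [H⁺][HA⁻]/[H₂A], x² + Ka₁·x − Ka₁·C = 0 with C = 0.1 M and Ka₁ = 7.01e-03. Solving: [H⁺] = (−Ka₁ + √(Ka₁² + 4·Ka₁·C)) / 2 = 2.3202e-02 M. pH = -log(2.3202e-02) = 1.63.

pH = 1.63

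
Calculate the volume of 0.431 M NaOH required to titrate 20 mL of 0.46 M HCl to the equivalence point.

At equivalence: moles acid = moles base. moles HCl = 0.46 × 20/1000 = 0.0092 mol. V_base = moles / 0.431 × 1000 = 21.3 mL.

V_{base} = 21.3 mL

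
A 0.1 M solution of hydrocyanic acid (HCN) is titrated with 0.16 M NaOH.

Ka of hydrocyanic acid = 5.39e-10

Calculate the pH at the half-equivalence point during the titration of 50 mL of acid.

At half-equivalence [HA] = [A⁻], so Henderson-Hasselbalch gives pH = pKa = -log(5.39e-10) = 9.27.

pH = pKa = 9.27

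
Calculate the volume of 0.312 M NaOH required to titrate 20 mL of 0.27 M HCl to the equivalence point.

At equivalence: moles acid = moles base. moles HCl = 0.27 × 20/1000 = 0.0054 mol. V_base = moles / 0.312 × 1000 = 17.3 mL.

V_{base} = 17.3 mL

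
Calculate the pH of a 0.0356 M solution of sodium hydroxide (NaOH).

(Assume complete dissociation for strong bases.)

[OH⁻] = 0.0356 M for strong base. pOH = -log[OH⁻] = 1.45, pH = 14 - pOH

pH = 12.55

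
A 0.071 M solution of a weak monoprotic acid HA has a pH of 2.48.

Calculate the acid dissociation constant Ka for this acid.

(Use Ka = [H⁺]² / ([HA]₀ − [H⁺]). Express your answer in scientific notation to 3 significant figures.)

[H⁺] = 10^(−pH) = 10^(−2.48) = 3.311e-03 M. For HA ⇌ H⁺ + A⁻, Ka = [H⁺][A⁻]/[HA] = [H⁺]² / ([HA]₀ − [H⁺]) = (3.311e-03)² / (0.071 − 3.311e-03) = 1.62e-04.

K_a = 1.62e-04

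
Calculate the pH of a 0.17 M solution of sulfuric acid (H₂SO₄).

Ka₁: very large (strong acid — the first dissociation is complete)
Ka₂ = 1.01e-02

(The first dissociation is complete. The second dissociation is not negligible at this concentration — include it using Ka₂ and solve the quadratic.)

First dissociation is complete: [H⁺]₀ = [HSO₄⁻]₀ = C = 0.17 M. Second dissociation HSO₄⁻ ⇌ H⁺ + SO₄²⁻: let x = [SO₄²⁻]. Ka₂ = (C + x)·x / (C − x) = 1.01e-02 → x² + (C + Ka₂)·x − Ka₂·C = 0 → x² + 0.18010·x − 1.717e-03 = 0. x = (−0.18010 + √(0.18010² + 4 × 1.717e-03)) / 2 = 9.0762e-03 M. [H⁺] = C + x = 0.17 + 9.0762e-03 = 1.7908e-01 M. pH = -log(1.7908e-01) = 0.75.

pH = 0.75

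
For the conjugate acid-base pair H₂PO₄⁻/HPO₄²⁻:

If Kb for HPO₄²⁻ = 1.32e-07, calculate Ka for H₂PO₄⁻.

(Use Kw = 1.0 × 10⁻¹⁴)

For a conjugate pair Ka × Kb = Kw, so Ka = Kw/Kb = 1.0 × 10⁻¹⁴ / 1.32e-07 = 7.58e-08.

K_a = 7.58e-08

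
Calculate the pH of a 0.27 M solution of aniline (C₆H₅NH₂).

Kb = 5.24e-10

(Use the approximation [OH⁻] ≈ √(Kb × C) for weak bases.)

[OH⁻] = √(Kb × C) = √(5.24e-10 × 0.27) = 1.1895e-05. pOH = 4.92, pH = 14 - pOH

pH = 9.08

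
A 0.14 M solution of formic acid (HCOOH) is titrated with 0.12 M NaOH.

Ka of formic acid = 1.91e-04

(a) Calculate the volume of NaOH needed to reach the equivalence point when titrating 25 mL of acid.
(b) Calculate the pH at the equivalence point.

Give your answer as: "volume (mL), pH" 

moles acid = 0.14 × 25/1000 = 0.0035 mol; V_base = moles/0.12 × 1000 = 29.2 mL. At equivalence only the conjugate base is present: [A⁻] = 0.0035/0.054 = 6.4615e-02 M. Kb = Kw/Ka = 5.24e-11; [OH⁻] = √(Kb × [A⁻]) = 1.8393e-06; pOH = 5.74; pH = 14 - pOH = 8.26.

V = 29.2 mL, pH = 8.26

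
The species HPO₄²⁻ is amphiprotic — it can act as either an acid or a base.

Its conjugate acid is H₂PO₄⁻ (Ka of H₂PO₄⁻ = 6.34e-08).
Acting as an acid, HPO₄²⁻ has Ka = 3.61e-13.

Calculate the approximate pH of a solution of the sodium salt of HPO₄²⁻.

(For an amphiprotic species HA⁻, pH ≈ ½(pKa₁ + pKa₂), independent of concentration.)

pKa₁ = -log(6.34e-08) = 7.20; pKa₂ = -log(3.61e-13) = 12.44. For an amphiprotic species, pH ≈ ½(pKa₁ + pKa₂) = ½(7.20 + 12.44) = 9.82.

pH = 9.82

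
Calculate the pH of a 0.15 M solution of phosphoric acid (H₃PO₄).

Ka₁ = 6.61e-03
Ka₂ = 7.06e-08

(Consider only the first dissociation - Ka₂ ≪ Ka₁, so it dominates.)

First dissociation dominates. From Ka₁ = [H⁺][HA⁻]/[H₂A], x² + Ka₁·x − Ka₁·C = 0 with C = 0.15 M and Ka₁ = 6.61e-03. Solving: [H⁺] = (−Ka₁ + √(Ka₁² + 4·Ka₁·C)) / 2 = 2.8356e-02 M. pH = -log(2.8356e-02) = 1.55.

pH = 1.55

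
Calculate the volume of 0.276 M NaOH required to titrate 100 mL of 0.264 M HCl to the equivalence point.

At equivalence: moles acid = moles base. moles HCl = 0.264 × 100/1000 = 0.0264 mol. V_base = moles / 0.276 × 1000 = 95.7 mL.

V_{base} = 95.7 mL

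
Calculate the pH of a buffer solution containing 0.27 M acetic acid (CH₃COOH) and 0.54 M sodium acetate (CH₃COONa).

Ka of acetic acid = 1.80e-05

pKa = -log(1.80e-05) = 4.74. pH = pKa + log([A⁻]/[HA]) = 4.74 + log(0.54/0.27)

pH = 5.05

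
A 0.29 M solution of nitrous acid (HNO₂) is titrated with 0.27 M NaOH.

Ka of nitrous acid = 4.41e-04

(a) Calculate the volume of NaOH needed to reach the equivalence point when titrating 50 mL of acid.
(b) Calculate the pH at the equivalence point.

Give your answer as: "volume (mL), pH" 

moles acid = 0.29 × 50/1000 = 0.0145 mol; V_base = moles/0.27 × 1000 = 53.7 mL. At equivalence only the conjugate base is present: [A⁻] = 0.0145/0.104 = 1.3982e-01 M. Kb = Kw/Ka = 2.27e-11; [OH⁻] = √(Kb × [A⁻]) = 1.7806e-06; pOH = 5.75; pH = 14 - pOH = 8.25.

V = 53.7 mL, pH = 8.25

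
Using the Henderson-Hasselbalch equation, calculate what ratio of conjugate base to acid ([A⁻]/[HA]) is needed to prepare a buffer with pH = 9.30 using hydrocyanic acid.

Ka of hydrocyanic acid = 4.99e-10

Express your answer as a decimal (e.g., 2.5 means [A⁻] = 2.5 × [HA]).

pKa = -log(4.99e-10) = 9.3019. pH = pKa + log([A⁻]/[HA]), so log([A⁻]/[HA]) = pH − pKa = 9.30 − 9.3019 = -0.0019. [A⁻]/[HA] = 10^(-0.0019) = 0.996

[A⁻]/[HA] = 0.996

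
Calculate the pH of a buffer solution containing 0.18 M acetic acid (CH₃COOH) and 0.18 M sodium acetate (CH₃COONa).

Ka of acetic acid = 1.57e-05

pKa = -log(1.57e-05) = 4.80. pH = pKa + log([A⁻]/[HA]) = 4.80 + log(0.18/0.18)

pH = 4.80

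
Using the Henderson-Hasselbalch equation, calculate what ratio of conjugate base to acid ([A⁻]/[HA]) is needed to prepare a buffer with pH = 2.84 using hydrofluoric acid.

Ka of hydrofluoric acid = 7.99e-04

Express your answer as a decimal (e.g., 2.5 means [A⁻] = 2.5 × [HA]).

pKa = -log(7.99e-04) = 3.0975. pH = pKa + log([A⁻]/[HA]), so log([A⁻]/[HA]) = pH − pKa = 2.84 − 3.0975 = -0.2575. [A⁻]/[HA] = 10^(-0.2575) = 0.553

[A⁻]/[HA] = 0.553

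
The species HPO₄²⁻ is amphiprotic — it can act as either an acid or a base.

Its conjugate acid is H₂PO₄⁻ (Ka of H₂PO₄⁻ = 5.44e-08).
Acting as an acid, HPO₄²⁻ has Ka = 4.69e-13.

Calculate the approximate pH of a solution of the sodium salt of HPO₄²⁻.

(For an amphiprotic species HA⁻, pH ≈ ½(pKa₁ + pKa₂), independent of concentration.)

pKa₁ = -log(5.44e-08) = 7.26; pKa₂ = -log(4.69e-13) = 12.33. For an amphiprotic species, pH ≈ ½(pKa₁ + pKa₂) = ½(7.26 + 12.33) = 9.80.

pH = 9.80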